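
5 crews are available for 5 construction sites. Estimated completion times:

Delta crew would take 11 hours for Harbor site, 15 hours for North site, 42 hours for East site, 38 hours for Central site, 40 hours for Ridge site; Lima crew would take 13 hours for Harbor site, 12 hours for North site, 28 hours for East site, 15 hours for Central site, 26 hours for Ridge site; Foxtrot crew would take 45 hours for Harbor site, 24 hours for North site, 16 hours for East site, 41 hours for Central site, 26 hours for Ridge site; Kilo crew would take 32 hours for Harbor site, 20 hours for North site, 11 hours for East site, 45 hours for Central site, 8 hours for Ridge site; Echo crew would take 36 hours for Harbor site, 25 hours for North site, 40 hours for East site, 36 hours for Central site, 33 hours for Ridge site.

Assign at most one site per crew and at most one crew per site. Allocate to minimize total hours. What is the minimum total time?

Minimum total: 75 hours

Optimal: Delta crew→Harbor site (11 hours), Lima crew→Central site (15 hours), Foxtrot crew→East site (16 hours), Kilo crew→Ridge site (8 hours), Echo crew→North site (25 hours) — total 11+15+16+8+25 = 75 hours.
Min-entry greedy (repeatedly take the single cheapest remaining cell) gives 83 hours, worse by 8.
Swapping Foxtrot crew↔Kilo crew (Foxtrot crew→Ridge site 26 hours, Kilo crew→East site 11 hours) adds 13.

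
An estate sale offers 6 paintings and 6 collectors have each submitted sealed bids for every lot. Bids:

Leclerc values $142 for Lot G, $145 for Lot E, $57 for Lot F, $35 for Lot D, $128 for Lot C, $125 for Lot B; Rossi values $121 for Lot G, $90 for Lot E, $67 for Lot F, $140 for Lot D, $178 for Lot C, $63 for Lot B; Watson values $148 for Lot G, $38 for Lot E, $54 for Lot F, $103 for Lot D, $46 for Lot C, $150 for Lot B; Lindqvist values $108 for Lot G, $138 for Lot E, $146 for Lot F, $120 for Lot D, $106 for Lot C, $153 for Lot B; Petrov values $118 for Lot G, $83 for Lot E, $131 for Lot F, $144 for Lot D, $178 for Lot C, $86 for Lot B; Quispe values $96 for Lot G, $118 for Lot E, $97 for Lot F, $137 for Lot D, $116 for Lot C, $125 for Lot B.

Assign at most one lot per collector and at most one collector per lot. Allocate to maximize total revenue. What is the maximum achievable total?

Optimal: Leclerc→Lot E ($145), Rossi→Lot C ($178), Watson→Lot G ($148), Lindqvist→Lot B ($153), Petrov→Lot F ($131), Quispe→Lot D ($137) — total 145+178+148+153+131+137 = $892.
Max-entry greedy (repeatedly take the single best remaining cell) gives $865, worse by 27.
Checked against all permutations: $892 is optimal.

Maximum total: $892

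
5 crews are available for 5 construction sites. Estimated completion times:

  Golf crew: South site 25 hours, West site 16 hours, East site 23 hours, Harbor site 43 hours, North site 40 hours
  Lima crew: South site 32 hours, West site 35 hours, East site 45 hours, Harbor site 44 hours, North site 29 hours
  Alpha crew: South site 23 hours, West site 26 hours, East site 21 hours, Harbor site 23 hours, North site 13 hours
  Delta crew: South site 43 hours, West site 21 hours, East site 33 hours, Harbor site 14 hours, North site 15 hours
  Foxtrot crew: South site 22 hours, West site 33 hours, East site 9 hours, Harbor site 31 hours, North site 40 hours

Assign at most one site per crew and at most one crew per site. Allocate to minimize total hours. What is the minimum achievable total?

Minimum total: 84 hours

Optimal: Golf crew→West site (16 hours), Lima crew→South site (32 hours), Alpha crew→North site (13 hours), Delta crew→Harbor site (14 hours), Foxtrot crew→East site (9 hours) — total 16+32+13+14+9 = 84 hours.
No other one-to-one assignment undercuts 84 hours.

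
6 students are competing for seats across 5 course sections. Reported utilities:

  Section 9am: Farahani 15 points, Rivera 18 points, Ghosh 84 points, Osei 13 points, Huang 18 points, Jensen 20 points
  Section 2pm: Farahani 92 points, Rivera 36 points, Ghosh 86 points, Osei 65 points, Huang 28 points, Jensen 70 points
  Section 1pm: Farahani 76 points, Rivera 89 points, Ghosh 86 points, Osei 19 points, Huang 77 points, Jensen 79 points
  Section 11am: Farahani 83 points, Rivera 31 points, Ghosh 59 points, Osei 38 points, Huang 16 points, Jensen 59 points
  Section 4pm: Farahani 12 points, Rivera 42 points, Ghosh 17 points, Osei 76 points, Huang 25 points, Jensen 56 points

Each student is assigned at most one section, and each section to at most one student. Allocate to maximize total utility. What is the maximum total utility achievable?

Max total: 402 points

Optimal: Ghosh→Section 9am (84 points), Jensen→Section 2pm (70 points), Rivera→Section 1pm (89 points), Farahani→Section 11am (83 points), Osei→Section 4pm (76 points) — total 84+70+89+83+76 = 402 points.
Row-greedy (each student in turn takes its best remaining section) gives 357 points, worse by 45.
Next-best assignment: Ghosh→Section 9am, Farahani→Section 2pm, Rivera→Section 1pm, Jensen→Section 11am, Osei→Section 4pm = 400 points.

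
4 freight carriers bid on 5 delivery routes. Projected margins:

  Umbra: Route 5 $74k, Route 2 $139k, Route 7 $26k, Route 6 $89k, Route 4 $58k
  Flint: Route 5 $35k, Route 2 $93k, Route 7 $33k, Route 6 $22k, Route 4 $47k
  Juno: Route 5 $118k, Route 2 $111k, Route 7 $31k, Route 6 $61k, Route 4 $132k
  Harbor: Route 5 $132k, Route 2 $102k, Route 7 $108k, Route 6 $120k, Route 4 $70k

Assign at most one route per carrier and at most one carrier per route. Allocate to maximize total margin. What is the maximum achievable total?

Treat this as an assignment problem: match each carrier to one route.
Optimal: Umbra→Route 6 ($89k), Flint→Route 2 ($93k), Juno→Route 4 ($132k), Harbor→Route 5 ($132k) — total 89+93+132+132 = $446k.
Max-entry greedy (repeatedly take the single best remaining cell) gives $436k, worse by 10.
Next-best assignment: Umbra→Route 2, Flint→Route 7, Juno→Route 4, Harbor→Route 5 = $436k.
Every other assignment is strictly worse.

Maximum total: $446k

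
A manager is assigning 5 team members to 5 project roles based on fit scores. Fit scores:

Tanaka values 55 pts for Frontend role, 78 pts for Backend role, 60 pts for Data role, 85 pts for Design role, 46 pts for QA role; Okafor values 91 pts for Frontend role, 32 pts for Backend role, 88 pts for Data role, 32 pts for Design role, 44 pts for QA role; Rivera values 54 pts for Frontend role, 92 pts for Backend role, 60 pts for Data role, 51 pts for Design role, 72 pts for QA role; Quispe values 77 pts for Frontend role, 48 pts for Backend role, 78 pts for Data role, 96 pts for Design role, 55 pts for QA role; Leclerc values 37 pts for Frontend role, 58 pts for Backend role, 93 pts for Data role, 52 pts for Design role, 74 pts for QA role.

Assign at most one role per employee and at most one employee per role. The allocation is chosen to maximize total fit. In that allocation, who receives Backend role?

Tanaka receives Backend role.

Optimal: Tanaka→Backend role (78 pts), Okafor→Frontend role (91 pts), Rivera→QA role (72 pts), Quispe→Design role (96 pts), Leclerc→Data role (93 pts) — total 78+91+72+96+93 = 430 pts.
Column-greedy (each role in turn goes to its best remaining employee) gives 418 pts, worse by 12.
Tanaka's own top role is Design role (85 pts), but forcing Tanaka→Design role and reassigning the rest optimally gives only 420 pts — worse by 10.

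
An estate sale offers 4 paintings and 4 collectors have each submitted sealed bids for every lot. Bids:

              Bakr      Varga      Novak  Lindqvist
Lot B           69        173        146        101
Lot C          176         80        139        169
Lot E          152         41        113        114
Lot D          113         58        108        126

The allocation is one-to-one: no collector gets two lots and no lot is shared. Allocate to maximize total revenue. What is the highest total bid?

Optimal: Bakr→Lot E ($152), Varga→Lot B ($173), Novak→Lot D ($108), Lindqvist→Lot C ($169) — total 152+173+108+169 = $602.
Next-best assignment: Bakr→Lot E, Varga→Lot B, Novak→Lot C, Lindqvist→Lot D = $590.
Swapping Novak↔Varga (Novak→Lot B $146, Varga→Lot D $58) loses 77.

Max total: $602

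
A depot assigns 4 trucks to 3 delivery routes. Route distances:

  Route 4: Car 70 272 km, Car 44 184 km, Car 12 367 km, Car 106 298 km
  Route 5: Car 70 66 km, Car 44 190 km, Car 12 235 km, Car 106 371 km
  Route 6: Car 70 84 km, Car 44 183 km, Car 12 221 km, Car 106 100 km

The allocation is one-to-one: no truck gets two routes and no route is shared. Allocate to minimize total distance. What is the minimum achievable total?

Min total: 350 km

Treat this as an assignment problem: match each truck to one route.
Optimal: Car 44→Route 4 (184 km), Car 70→Route 5 (66 km), Car 106→Route 6 (100 km) — total 184+66+100 = 350 km.
Row-greedy (each truck in turn takes its cheapest remaining route) gives 616 km, worse by 266.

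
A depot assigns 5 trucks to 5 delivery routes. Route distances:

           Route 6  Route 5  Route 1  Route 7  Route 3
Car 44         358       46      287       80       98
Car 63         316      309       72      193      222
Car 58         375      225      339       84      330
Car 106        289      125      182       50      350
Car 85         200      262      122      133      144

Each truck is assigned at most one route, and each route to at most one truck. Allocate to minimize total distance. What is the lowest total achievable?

Minimum total: 579 km

Optimal: Car 44→Route 3 (98 km), Car 63→Route 1 (72 km), Car 58→Route 7 (84 km), Car 106→Route 5 (125 km), Car 85→Route 6 (200 km) — total 98+72+84+125+200 = 579 km.
Column-greedy (each route in turn goes to its cheapest remaining truck) gives 698 km, worse by 119.
Next-best assignment: Car 44→Route 5, Car 63→Route 1, Car 58→Route 7, Car 106→Route 6, Car 85→Route 3 = 635 km.
Swapping Car 63↔Car 106 (Car 63→Route 5 309 km, Car 106→Route 1 182 km) adds 294.
No other one-to-one assignment undercuts 579 km.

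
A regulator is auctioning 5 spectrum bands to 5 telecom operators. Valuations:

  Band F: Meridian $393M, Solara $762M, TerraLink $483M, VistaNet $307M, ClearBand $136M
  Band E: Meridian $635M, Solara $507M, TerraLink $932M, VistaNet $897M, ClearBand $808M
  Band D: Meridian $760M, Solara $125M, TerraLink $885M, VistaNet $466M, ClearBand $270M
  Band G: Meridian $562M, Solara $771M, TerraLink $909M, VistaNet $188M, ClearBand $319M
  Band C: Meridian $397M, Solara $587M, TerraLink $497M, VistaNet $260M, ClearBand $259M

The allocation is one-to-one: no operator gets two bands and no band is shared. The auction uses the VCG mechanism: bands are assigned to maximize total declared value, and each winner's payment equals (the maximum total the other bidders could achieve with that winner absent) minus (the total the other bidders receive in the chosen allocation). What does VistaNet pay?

Efficient allocation: Meridian→Band D ($760M), Solara→Band F ($762M), TerraLink→Band G ($909M), VistaNet→Band E ($897M), ClearBand→Band C ($259M); total welfare W = $3587M.
VistaNet receives Band E at value $897M, so the others get W − 897 = $2690M.
Without VistaNet: best allocation of the remaining 4 bidders over all 5 bands is Meridian→Band D ($760M), Solara→Band F ($762M), TerraLink→Band G ($909M), ClearBand→Band E ($808M), total $3239M.
VCG payment = (others' best without VistaNet) − (others' welfare with VistaNet) = 3239 − 2690 = $549M.

VistaNet pays $549M.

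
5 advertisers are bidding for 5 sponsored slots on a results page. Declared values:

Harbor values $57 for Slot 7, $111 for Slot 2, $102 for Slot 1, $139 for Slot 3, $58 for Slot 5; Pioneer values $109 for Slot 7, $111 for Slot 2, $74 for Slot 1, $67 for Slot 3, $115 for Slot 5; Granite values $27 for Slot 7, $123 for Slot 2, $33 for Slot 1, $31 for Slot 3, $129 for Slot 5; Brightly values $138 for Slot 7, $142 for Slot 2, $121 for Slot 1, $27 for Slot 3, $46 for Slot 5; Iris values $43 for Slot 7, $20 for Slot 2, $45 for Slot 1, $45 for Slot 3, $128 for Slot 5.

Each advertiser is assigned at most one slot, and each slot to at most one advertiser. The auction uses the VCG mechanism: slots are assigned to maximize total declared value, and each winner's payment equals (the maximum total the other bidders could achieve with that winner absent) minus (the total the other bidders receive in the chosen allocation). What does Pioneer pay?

Pioneer pays $17.

Efficient allocation: Harbor→Slot 3 ($139), Pioneer→Slot 7 ($109), Granite→Slot 2 ($123), Brightly→Slot 1 ($121), Iris→Slot 5 ($128); total welfare W = $620.
Pioneer receives Slot 7 at value $109, so the others get W − 109 = $511.
Without Pioneer: best allocation of the remaining 4 bidders over all 5 slots is Harbor→Slot 3 ($139), Granite→Slot 2 ($123), Brightly→Slot 7 ($138), Iris→Slot 5 ($128), total $528.
VCG payment = (others' best without Pioneer) − (others' welfare with Pioneer) = 528 − 511 = $17.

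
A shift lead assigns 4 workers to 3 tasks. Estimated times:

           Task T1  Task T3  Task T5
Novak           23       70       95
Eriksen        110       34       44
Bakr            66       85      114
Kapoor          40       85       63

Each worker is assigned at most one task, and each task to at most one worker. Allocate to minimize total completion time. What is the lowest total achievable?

Optimal: Novak→Task T1 (23 min), Eriksen→Task T3 (34 min), Kapoor→Task T5 (63 min) — total 23+34+63 = 120 min.
Next-best assignment: Novak→Task T1, Bakr→Task T3, Eriksen→Task T5 = 152 min.

Min total: 120 min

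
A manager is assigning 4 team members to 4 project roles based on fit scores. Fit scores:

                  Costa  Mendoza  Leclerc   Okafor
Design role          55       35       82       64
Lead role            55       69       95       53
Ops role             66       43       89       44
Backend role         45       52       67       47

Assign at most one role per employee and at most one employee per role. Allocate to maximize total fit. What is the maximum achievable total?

Optimal: Costa→Ops role (66 pts), Mendoza→Backend role (52 pts), Leclerc→Lead role (95 pts), Okafor→Design role (64 pts) — total 66+52+95+64 = 277 pts.
Row-greedy (each employee in turn takes its best remaining role) gives 264 pts, worse by 13.
Next-best assignment: Costa→Backend role, Mendoza→Lead role, Leclerc→Ops role, Okafor→Design role = 267 pts.

Maximum total: 277 pts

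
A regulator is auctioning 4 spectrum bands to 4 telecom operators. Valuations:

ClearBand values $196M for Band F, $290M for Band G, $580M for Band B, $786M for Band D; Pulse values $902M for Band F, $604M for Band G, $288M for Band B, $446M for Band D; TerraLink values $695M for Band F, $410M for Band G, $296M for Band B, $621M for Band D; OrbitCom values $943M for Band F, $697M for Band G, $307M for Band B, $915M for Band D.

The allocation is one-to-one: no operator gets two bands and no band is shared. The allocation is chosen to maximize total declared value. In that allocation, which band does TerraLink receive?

Optimal: ClearBand→Band B ($580M), Pulse→Band F ($902M), TerraLink→Band G ($410M), OrbitCom→Band D ($915M) — total 580+902+410+915 = $2807M.
TerraLink's own top band is Band F ($695M), but forcing TerraLink→Band F and reassigning the rest optimally gives only $2794M — worse by 13.

TerraLink receives Band G.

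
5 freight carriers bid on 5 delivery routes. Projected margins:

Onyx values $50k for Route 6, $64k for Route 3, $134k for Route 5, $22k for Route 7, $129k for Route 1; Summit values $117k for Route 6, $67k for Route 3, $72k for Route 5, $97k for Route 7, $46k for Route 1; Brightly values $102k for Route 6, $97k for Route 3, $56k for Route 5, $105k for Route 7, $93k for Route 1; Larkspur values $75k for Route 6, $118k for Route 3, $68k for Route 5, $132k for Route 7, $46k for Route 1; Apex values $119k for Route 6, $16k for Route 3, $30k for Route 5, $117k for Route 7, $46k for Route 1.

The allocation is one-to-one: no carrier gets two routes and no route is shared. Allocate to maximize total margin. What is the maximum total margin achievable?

Max total: $579k

Optimal: Onyx→Route 5 ($134k), Summit→Route 6 ($117k), Brightly→Route 1 ($93k), Larkspur→Route 3 ($118k), Apex→Route 7 ($117k) — total 134+117+93+118+117 = $579k.
Next-best assignment: Onyx→Route 5, Summit→Route 7, Brightly→Route 1, Larkspur→Route 3, Apex→Route 6 = $561k.
Every other assignment is strictly worse.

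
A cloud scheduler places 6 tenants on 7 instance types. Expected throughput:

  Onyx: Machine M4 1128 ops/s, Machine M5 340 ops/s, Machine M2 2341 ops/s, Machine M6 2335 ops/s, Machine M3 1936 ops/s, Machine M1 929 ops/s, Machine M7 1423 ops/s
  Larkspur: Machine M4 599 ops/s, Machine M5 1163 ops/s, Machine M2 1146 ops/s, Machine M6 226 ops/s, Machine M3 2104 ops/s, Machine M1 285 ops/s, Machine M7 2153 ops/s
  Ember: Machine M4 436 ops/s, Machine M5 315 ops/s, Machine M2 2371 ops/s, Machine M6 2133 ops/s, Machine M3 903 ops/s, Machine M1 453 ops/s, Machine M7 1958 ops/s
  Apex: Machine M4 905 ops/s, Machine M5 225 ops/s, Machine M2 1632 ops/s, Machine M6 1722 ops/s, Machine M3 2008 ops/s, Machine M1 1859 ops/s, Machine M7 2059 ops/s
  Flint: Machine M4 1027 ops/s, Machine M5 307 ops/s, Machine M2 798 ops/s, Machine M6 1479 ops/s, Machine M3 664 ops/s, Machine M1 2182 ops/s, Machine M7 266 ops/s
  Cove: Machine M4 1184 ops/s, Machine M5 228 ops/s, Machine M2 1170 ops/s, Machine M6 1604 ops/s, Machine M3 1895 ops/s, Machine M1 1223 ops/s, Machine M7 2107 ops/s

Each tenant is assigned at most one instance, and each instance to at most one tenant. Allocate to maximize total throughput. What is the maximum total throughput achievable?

Max total: 12235 ops/s

Optimal: Onyx→Machine M6 (2335 ops/s), Larkspur→Machine M3 (2104 ops/s), Ember→Machine M2 (2371 ops/s), Apex→Machine M7 (2059 ops/s), Flint→Machine M1 (2182 ops/s), Cove→Machine M4 (1184 ops/s) — total 2335+2104+2371+2059+2182+1184 = 12235 ops/s.
Max-entry greedy (repeatedly take the single best remaining cell) gives 12233 ops/s, worse by 2.
Next-best assignment: Onyx→Machine M6, Larkspur→Machine M7, Ember→Machine M2, Apex→Machine M3, Flint→Machine M1, Cove→Machine M4 = 12233 ops/s.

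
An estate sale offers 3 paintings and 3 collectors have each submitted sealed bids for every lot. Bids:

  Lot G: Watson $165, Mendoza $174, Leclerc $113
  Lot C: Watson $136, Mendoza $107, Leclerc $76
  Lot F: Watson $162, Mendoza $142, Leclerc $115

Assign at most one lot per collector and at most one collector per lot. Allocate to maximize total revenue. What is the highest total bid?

Optimal: Watson→Lot C ($136), Mendoza→Lot G ($174), Leclerc→Lot F ($115) — total 136+174+115 = $425.
Row-greedy (each collector in turn takes its best remaining lot) gives $383, worse by 42.
Next-best assignment: Watson→Lot F, Mendoza→Lot G, Leclerc→Lot C = $412.

Maximum total: $425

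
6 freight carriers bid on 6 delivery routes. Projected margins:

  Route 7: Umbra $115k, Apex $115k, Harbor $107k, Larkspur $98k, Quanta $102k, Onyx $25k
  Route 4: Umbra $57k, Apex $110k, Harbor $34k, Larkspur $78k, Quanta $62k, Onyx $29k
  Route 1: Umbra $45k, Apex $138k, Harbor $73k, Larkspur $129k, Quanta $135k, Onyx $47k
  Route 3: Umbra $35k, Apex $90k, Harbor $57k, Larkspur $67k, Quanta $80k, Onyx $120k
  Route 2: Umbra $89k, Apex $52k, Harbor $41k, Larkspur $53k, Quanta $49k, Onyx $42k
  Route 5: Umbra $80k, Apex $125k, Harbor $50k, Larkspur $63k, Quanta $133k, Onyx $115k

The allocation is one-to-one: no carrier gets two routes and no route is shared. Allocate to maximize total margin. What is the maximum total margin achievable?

Maximum total: $688k

Optimal: Umbra→Route 2 ($89k), Apex→Route 4 ($110k), Harbor→Route 7 ($107k), Larkspur→Route 1 ($129k), Quanta→Route 5 ($133k), Onyx→Route 3 ($120k) — total 89+110+107+129+133+120 = $688k.
Column-greedy (each route in turn goes to its best remaining carrier) gives $583k, worse by 105.
Every other assignment is strictly worse.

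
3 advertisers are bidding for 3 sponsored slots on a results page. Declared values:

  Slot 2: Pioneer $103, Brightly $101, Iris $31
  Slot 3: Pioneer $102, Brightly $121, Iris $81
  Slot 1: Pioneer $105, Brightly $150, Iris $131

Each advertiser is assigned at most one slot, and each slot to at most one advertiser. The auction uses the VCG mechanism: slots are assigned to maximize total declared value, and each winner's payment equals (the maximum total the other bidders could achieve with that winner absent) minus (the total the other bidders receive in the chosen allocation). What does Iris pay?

Iris pays $29.

Efficient allocation: Pioneer→Slot 2 ($103), Brightly→Slot 3 ($121), Iris→Slot 1 ($131); total welfare W = $355.
Iris receives Slot 1 at value $131, so the others get W − 131 = $224.
Without Iris: best allocation of the remaining 2 bidders over all 3 slots is Pioneer→Slot 2 ($103), Brightly→Slot 1 ($150), total $253.
VCG payment = (others' best without Iris) − (others' welfare with Iris) = 253 − 224 = $29.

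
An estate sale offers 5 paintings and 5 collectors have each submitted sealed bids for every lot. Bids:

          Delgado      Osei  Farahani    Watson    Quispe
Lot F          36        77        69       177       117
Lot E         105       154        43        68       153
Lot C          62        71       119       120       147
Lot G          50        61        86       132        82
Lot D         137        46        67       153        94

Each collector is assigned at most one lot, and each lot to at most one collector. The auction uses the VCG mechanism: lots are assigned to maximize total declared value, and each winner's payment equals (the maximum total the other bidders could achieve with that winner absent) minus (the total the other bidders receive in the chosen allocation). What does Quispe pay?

Efficient allocation: Delgado→Lot D ($137), Osei→Lot E ($154), Farahani→Lot G ($86), Watson→Lot F ($177), Quispe→Lot C ($147); total welfare W = $701.
Quispe receives Lot C at value $147, so the others get W − 147 = $554.
Without Quispe: best allocation of the remaining 4 bidders over all 5 lots is Delgado→Lot D ($137), Osei→Lot E ($154), Farahani→Lot C ($119), Watson→Lot F ($177), total $587.
VCG payment = (others' best without Quispe) − (others' welfare with Quispe) = 587 − 554 = $33.

Quispe pays $33.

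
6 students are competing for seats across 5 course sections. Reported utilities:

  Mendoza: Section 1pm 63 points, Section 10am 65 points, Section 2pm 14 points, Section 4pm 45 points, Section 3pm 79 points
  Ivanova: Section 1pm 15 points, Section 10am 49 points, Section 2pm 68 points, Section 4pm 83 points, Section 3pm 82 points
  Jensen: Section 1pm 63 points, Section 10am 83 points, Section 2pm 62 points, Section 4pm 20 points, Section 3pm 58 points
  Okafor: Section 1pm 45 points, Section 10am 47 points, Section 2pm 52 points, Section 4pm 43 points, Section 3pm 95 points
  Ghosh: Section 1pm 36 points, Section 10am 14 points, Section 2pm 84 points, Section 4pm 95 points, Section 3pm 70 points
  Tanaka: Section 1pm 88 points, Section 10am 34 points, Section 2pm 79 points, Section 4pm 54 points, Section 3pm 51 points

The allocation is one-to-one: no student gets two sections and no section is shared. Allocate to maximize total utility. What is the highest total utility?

Max total: 433 points

Optimal: Tanaka→Section 1pm (88 points), Jensen→Section 10am (83 points), Ghosh→Section 2pm (84 points), Ivanova→Section 4pm (83 points), Okafor→Section 3pm (95 points) — total 88+83+84+83+95 = 433 points.
Row-greedy (each student in turn takes its best remaining section) gives 333 points, worse by 100.
Next-best assignment: Tanaka→Section 1pm, Jensen→Section 10am, Ivanova→Section 2pm, Ghosh→Section 4pm, Okafor→Section 3pm = 429 points.
Swapping Tanaka↔Ivanova (Tanaka→Section 4pm 54 points, Ivanova→Section 1pm 15 points) loses 102.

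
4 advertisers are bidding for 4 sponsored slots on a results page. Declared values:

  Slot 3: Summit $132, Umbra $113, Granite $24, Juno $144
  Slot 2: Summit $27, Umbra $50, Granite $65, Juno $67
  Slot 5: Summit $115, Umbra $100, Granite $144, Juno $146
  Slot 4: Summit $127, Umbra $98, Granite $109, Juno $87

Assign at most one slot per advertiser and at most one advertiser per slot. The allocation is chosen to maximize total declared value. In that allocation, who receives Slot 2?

Umbra receives Slot 2.

Treat this as an assignment problem: match each advertiser to one slot.
Optimal: Summit→Slot 4 ($127), Umbra→Slot 2 ($50), Granite→Slot 5 ($144), Juno→Slot 3 ($144) — total 127+50+144+144 = $465.
Row-greedy (each advertiser in turn takes its best remaining slot) gives $408, worse by 57.
Checked against all permutations: $465 is optimal.
Umbra's own top slot is Slot 3 ($113), but forcing Umbra→Slot 3 and reassigning the rest optimally gives only $451 — worse by 14.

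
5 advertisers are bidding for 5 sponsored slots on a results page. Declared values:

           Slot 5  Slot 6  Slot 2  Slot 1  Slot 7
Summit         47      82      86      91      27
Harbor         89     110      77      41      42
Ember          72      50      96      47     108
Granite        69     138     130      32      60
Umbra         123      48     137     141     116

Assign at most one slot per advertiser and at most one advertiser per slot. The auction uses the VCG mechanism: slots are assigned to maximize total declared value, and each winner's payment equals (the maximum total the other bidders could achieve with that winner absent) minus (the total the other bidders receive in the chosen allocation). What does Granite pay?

Granite pays $21.

Efficient allocation: Summit→Slot 1 ($91), Harbor→Slot 5 ($89), Ember→Slot 7 ($108), Granite→Slot 6 ($138), Umbra→Slot 2 ($137); total welfare W = $563.
Granite receives Slot 6 at value $138, so the others get W − 138 = $425.
Without Granite: best allocation of the remaining 4 bidders over all 5 slots is Summit→Slot 1 ($91), Harbor→Slot 6 ($110), Ember→Slot 7 ($108), Umbra→Slot 2 ($137), total $446.
VCG payment = (others' best without Granite) − (others' welfare with Granite) = 446 − 425 = $21.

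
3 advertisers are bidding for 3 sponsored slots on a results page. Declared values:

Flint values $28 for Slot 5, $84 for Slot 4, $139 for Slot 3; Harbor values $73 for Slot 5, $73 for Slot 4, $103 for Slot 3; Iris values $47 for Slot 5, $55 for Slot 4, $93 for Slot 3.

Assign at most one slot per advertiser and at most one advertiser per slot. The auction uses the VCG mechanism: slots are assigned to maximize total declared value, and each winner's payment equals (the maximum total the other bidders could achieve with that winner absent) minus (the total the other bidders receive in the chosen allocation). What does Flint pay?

Flint pays $38.

Efficient allocation: Flint→Slot 3 ($139), Harbor→Slot 5 ($73), Iris→Slot 4 ($55); total welfare W = $267.
Flint receives Slot 3 at value $139, so the others get W − 139 = $128.
Without Flint: best allocation of the remaining 2 bidders over all 3 slots is Harbor→Slot 5 ($73), Iris→Slot 3 ($93), total $166.
VCG payment = (others' best without Flint) − (others' welfare with Flint) = 166 − 128 = $38.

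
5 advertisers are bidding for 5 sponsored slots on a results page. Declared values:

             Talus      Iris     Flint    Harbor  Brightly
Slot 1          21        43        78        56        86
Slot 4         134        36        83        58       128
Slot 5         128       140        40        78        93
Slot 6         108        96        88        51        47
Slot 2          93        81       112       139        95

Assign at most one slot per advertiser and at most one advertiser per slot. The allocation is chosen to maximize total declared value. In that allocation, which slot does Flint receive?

Flint receives Slot 1.

Optimal: Talus→Slot 6 ($108), Iris→Slot 5 ($140), Flint→Slot 1 ($78), Harbor→Slot 2 ($139), Brightly→Slot 4 ($128) — total 108+140+78+139+128 = $593.
Next-best assignment: Talus→Slot 4, Iris→Slot 5, Flint→Slot 6, Harbor→Slot 2, Brightly→Slot 1 = $587.
Flint's own top slot is Slot 2 ($112), but forcing Flint→Slot 2 and reassigning the rest optimally gives only $544 — worse by 49.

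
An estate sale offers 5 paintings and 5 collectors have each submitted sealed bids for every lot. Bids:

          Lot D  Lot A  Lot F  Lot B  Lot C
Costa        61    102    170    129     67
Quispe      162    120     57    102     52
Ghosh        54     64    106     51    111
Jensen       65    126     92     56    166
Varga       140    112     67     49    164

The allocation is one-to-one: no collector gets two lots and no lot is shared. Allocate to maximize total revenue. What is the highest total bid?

Optimal: Costa→Lot B ($129), Quispe→Lot D ($162), Ghosh→Lot F ($106), Jensen→Lot A ($126), Varga→Lot C ($164) — total 129+162+106+126+164 = $687.
Row-greedy (each collector in turn takes its best remaining lot) gives $618, worse by 69.

Max total: $687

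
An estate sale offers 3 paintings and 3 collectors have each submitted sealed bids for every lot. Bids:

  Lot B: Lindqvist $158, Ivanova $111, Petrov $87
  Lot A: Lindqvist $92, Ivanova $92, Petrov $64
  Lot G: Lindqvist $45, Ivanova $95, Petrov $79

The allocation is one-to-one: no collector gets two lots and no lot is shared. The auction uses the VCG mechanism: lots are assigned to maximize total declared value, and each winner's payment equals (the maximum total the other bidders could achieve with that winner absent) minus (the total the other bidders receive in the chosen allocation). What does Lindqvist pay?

Efficient allocation: Lindqvist→Lot B ($158), Ivanova→Lot A ($92), Petrov→Lot G ($79); total welfare W = $329.
Lindqvist receives Lot B at value $158, so the others get W − 158 = $171.
Without Lindqvist: best allocation of the remaining 2 bidders over all 3 lots is Ivanova→Lot B ($111), Petrov→Lot G ($79), total $190.
VCG payment = (others' best without Lindqvist) − (others' welfare with Lindqvist) = 190 − 171 = $19.

Lindqvist pays $19.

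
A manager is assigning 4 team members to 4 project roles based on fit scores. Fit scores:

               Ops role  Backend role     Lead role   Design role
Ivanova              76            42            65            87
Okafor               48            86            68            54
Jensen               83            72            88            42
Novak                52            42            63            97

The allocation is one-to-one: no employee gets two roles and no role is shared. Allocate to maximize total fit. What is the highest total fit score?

This is a one-to-one assignment (maximum-weight bipartite matching).
Optimal: Ivanova→Ops role (76 pts), Okafor→Backend role (86 pts), Jensen→Lead role (88 pts), Novak→Design role (97 pts) — total 76+86+88+97 = 347 pts.
Column-greedy (each role in turn goes to its best remaining employee) gives 331 pts, worse by 16.
Next-best assignment: Ivanova→Lead role, Okafor→Backend role, Jensen→Ops role, Novak→Design role = 331 pts.
Swapping Ivanova↔Okafor (Ivanova→Backend role 42 pts, Okafor→Ops role 48 pts) loses 72.

Max total: 347 pts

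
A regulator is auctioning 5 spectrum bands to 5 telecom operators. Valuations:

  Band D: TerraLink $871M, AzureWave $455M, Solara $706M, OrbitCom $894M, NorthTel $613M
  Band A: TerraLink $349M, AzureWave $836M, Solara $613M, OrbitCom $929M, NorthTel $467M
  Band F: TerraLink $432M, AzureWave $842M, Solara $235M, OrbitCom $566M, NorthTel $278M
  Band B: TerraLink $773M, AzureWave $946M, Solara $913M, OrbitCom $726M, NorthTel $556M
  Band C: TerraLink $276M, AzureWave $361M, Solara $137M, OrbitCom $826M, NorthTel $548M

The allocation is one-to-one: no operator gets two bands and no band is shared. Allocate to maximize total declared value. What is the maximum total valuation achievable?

Maximum total: $4103M

Optimal: TerraLink→Band D ($871M), AzureWave→Band F ($842M), Solara→Band B ($913M), OrbitCom→Band A ($929M), NorthTel→Band C ($548M) — total 871+842+913+929+548 = $4103M.
Row-greedy (each operator in turn takes its best remaining band) gives $3534M, worse by 569.
Next-best assignment: TerraLink→Band D, AzureWave→Band F, Solara→Band B, OrbitCom→Band C, NorthTel→Band A = $3919M.
Checked against all permutations: $4103M is optimal.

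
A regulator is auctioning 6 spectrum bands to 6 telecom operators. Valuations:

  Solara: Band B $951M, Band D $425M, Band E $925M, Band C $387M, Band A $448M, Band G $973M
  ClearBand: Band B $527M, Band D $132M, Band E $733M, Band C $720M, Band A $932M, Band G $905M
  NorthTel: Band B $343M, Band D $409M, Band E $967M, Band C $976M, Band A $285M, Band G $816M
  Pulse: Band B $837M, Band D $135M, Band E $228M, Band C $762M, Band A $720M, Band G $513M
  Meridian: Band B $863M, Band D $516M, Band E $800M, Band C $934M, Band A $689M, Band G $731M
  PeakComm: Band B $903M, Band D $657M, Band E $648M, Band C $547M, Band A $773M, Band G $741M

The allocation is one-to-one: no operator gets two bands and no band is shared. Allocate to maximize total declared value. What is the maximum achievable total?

This is the linear assignment problem.
Optimal: Solara→Band G ($973M), ClearBand→Band A ($932M), NorthTel→Band E ($967M), Pulse→Band B ($837M), Meridian→Band C ($934M), PeakComm→Band D ($657M) — total 973+932+967+837+934+657 = $5300M.
Max-entry greedy (repeatedly take the single best remaining cell) gives $4719M, worse by 581.
Next-best assignment: Solara→Band G, ClearBand→Band A, NorthTel→Band C, Pulse→Band B, Meridian→Band E, PeakComm→Band D = $5175M.
Checked against all permutations: $5300M is optimal.

Max total: $5300M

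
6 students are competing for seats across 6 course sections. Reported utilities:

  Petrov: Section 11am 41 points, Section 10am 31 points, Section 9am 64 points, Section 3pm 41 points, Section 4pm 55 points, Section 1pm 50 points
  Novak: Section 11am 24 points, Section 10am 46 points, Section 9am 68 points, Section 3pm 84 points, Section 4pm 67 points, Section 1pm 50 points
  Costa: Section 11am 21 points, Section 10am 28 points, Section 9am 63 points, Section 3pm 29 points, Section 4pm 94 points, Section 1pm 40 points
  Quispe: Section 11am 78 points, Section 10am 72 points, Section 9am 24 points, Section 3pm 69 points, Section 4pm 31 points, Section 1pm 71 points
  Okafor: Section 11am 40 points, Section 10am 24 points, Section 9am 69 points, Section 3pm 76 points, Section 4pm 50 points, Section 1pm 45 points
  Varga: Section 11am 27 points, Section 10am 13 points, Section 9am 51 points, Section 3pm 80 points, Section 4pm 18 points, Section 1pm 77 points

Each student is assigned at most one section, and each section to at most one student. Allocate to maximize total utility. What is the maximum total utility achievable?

Maximum total: 437 points

Optimal: Petrov→Section 11am (41 points), Novak→Section 3pm (84 points), Costa→Section 4pm (94 points), Quispe→Section 10am (72 points), Okafor→Section 9am (69 points), Varga→Section 1pm (77 points) — total 41+84+94+72+69+77 = 437 points.
Max-entry greedy (repeatedly take the single best remaining cell) gives 433 points, worse by 4.
Next-best assignment: Petrov→Section 9am, Novak→Section 10am, Costa→Section 4pm, Quispe→Section 11am, Okafor→Section 3pm, Varga→Section 1pm = 435 points.
Every other assignment is strictly worse.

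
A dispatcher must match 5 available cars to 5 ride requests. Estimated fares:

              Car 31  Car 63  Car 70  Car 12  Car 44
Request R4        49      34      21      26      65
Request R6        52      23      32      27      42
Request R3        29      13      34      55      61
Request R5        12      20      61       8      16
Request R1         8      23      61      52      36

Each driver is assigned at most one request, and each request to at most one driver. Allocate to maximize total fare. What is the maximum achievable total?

Max total: $260

Optimal: Car 31→Request R6 ($52), Car 63→Request R4 ($34), Car 70→Request R5 ($61), Car 12→Request R1 ($52), Car 44→Request R3 ($61) — total 52+34+61+52+61 = $260.
Column-greedy (each request in turn goes to its best remaining driver) gives $256, worse by 4.
Next-best assignment: Car 31→Request R6, Car 63→Request R1, Car 70→Request R5, Car 12→Request R3, Car 44→Request R4 = $256.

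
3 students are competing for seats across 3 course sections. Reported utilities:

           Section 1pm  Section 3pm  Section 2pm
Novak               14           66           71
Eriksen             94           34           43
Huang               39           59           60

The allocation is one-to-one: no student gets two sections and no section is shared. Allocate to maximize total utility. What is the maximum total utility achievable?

Maximum total: 224 points

Optimal: Novak→Section 2pm (71 points), Eriksen→Section 1pm (94 points), Huang→Section 3pm (59 points) — total 71+94+59 = 224 points.
Column-greedy (each section in turn goes to its best remaining student) gives 220 points, worse by 4.
Swapping Huang↔Novak (Huang→Section 2pm 60 points, Novak→Section 3pm 66 points) loses 4.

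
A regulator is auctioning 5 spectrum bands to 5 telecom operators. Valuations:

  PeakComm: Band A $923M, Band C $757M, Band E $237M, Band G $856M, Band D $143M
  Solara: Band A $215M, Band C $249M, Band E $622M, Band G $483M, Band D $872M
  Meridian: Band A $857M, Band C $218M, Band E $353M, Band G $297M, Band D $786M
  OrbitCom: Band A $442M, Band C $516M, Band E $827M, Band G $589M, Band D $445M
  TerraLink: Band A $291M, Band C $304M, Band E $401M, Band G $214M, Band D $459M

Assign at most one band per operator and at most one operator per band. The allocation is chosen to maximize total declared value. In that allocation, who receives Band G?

Optimal: PeakComm→Band G ($856M), Solara→Band D ($872M), Meridian→Band A ($857M), OrbitCom→Band E ($827M), TerraLink→Band C ($304M) — total 856+872+857+827+304 = $3716M.
No other one-to-one assignment exceeds $3716M.
PeakComm's own top band is Band A ($923M), but forcing PeakComm→Band A and reassigning the rest optimally gives only $3323M — worse by 393.

PeakComm receives Band G.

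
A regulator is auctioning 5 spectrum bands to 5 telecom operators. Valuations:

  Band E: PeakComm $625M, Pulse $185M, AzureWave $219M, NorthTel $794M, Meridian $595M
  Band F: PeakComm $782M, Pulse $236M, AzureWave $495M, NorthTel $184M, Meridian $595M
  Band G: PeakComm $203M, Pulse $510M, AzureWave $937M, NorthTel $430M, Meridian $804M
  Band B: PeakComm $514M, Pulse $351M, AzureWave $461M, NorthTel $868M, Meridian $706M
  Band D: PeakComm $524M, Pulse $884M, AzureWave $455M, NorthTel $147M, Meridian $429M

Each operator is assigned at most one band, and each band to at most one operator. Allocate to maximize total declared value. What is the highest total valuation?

Optimal: PeakComm→Band F ($782M), Pulse→Band D ($884M), AzureWave→Band G ($937M), NorthTel→Band E ($794M), Meridian→Band B ($706M) — total 782+884+937+794+706 = $4103M.
Max-entry greedy (repeatedly take the single best remaining cell) gives $4066M, worse by 37.
Next-best assignment: PeakComm→Band F, Pulse→Band D, AzureWave→Band G, NorthTel→Band B, Meridian→Band E = $4066M.

Max total: $4103M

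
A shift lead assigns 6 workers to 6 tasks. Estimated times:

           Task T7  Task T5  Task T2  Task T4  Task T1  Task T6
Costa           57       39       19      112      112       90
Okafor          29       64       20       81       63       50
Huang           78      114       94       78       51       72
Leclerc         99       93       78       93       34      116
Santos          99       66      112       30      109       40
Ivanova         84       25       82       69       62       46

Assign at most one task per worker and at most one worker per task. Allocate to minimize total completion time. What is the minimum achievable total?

Minimum total: 209 min

Treat this as an assignment problem: match each worker to one task.
Optimal: Costa→Task T2 (19 min), Okafor→Task T7 (29 min), Huang→Task T6 (72 min), Leclerc→Task T1 (34 min), Santos→Task T4 (30 min), Ivanova→Task T5 (25 min) — total 19+29+72+34+30+25 = 209 min.
Row-greedy (each worker in turn takes its cheapest remaining task) gives 268 min, worse by 59.
Next-best assignment: Costa→Task T2, Okafor→Task T7, Huang→Task T4, Leclerc→Task T1, Santos→Task T6, Ivanova→Task T5 = 225 min.
Swapping Santos↔Ivanova (Santos→Task T5 66 min, Ivanova→Task T4 69 min) adds 80.
Every other assignment is strictly worse.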